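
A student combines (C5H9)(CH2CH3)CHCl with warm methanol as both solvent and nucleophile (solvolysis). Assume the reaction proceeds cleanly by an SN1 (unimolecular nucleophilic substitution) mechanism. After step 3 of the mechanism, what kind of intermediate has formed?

Step 1: Rate-determining heterolysis of the C–Cl bond gives Cl⁻ and a secondary carbocation.
Step 2: A 1,2-hydride shift from the adjacent cyclopentyl carbon moves the positive charge from the secondary centre to an adjacent carbon, generating a more stable tertiary carbocation.
Step 3: A lone pair on the oxygen of CH3OH attacks the carbocation, forming a new C–O σ-bond and an oxonium ion.
After step 3 the species present is an oxonium ion.

oxonium ion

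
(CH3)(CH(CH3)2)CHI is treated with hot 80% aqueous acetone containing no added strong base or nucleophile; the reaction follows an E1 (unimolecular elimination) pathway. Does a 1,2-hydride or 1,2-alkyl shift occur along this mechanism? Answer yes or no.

yes

The first-formed carbocation is secondary.
The adjacent isopropyl carbon already bears 2 other carbon substituents and has a hydrogen to migrate; after a 1,2-hydride shift from that carbon the positive charge sits on a tertiary centre.
Tertiary is more stable than secondary, so the shift occurs.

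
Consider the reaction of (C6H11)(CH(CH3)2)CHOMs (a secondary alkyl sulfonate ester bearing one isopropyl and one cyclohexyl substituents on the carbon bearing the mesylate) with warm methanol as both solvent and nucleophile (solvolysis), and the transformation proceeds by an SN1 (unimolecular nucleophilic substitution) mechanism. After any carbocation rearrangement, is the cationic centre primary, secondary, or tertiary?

Step 1: Unassisted departure of MsO⁻ (taking the C–O bonding pair) generates a secondary carbocation.
Step 2: A hydride (H with its bonding pair) migrates from the adjacent isopropyl carbon to the cationic centre — a 1,2-hydride shift — upgrading the secondary cation to a tertiary one.
The cation rearranges from secondary to tertiary via a 1,2-hydride shift from the adjacent isopropyl carbon; the tertiary cation is what reacts next.

tertiary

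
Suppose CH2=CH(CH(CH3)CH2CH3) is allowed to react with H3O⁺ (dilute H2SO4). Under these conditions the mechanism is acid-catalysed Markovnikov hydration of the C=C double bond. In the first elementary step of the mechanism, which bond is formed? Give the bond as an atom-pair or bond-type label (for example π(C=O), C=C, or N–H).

Step 1: Electrophilic addition begins with the π(C=C) electrons forming a bond to the proton of H3O⁺. Following Markovnikov's rule, the resulting cation is secondary. H2O is released.
The bond formed in this step is the C–H bond.

C–H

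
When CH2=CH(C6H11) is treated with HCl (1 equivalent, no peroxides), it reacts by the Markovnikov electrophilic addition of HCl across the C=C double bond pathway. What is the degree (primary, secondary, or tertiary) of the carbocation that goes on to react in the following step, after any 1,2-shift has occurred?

Step 1: The π electrons of the C=C bond attack a proton of HCl; Markovnikov addition places the new C–H on the less-substituted alkene carbon, so the positive charge ends up on the more-substituted carbon — a secondary carbocation. The H–Cl bond breaks heterolytically, releasing Cl⁻.
Step 2: A 1,2-hydride shift from the adjacent cyclohexyl carbon moves the positive charge from the secondary centre to an adjacent carbon, generating a more stable tertiary carbocation.
The cation rearranges from secondary to tertiary via a 1,2-hydride shift from the adjacent cyclohexyl carbon; the tertiary cation is what reacts next.

tertiary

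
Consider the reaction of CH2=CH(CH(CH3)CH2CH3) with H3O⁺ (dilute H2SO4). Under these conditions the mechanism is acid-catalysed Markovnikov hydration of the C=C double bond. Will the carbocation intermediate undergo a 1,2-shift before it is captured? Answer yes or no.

yes

The first-formed carbocation is secondary.
The adjacent sec-butyl carbon already bears 2 other carbon substituents and has a hydrogen to migrate; after a 1,2-hydride shift from that carbon the positive charge sits on a tertiary centre.
Tertiary is more stable than secondary, so the shift occurs.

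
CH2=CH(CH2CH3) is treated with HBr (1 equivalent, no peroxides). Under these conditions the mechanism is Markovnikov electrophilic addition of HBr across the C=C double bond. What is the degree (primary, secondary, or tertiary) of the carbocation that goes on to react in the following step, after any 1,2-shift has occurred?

secondary

Step 1: The π electrons of the C=C bond attack a proton of HBr; Markovnikov addition places the new C–H on the less-substituted alkene carbon, so the positive charge ends up on the more-substituted carbon — a secondary carbocation. The H–Br bond breaks heterolytically, releasing Br⁻.
No single 1,2-shift to an adjacent carbon would give a more-substituted cation, so no rearrangement occurs.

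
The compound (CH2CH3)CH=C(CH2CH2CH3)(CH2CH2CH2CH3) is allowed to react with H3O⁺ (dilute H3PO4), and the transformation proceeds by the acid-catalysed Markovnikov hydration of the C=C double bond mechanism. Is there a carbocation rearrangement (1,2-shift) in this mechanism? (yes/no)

no

The first-formed carbocation is tertiary.
No single 1,2-shift to an adjacent carbon would produce a more-substituted cation than the one already present, so no rearrangement occurs.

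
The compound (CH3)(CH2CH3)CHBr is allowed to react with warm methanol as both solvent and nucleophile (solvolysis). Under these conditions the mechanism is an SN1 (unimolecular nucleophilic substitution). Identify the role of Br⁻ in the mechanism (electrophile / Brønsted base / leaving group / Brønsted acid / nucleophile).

Step 1: Ionisation: the C–Br σ-bond cleaves heterolytically; both bonding electrons depart with Br⁻, leaving a secondary carbocation at the α-carbon.
Br⁻ departs with both electrons of the breaking σ-bond — that is the definition of a leaving group.

leaving group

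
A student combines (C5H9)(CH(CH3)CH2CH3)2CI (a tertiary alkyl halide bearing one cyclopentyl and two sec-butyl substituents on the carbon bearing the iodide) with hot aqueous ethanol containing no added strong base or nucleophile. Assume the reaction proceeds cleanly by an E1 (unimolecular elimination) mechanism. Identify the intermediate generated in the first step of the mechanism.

Step 1: The C–I bond breaks with both electrons going to the iodide; I⁻ leaves and a tertiary carbocation remains.
After step 1 the species present is a tertiary carbocation.

tertiary carbocation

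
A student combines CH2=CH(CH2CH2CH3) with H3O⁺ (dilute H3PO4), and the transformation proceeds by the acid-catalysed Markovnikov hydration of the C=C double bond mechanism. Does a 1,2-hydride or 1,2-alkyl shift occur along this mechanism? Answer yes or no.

The first-formed carbocation is secondary.
No single 1,2-shift to an adjacent carbon would produce a more-substituted cation than the one already present, so no rearrangement occurs.

no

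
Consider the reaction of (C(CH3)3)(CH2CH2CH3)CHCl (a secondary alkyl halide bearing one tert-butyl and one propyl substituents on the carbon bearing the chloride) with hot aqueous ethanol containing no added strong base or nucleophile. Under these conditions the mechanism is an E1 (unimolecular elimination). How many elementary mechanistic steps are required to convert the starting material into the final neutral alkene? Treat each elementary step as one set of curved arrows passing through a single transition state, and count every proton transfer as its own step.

Step 1: Unassisted departure of Cl⁻ (taking the C–Cl bonding pair) generates a secondary carbocation.
Step 2: A methyl group with its bonding pair migrates from the adjacent tert-butyl carbon to the cationic centre — a 1,2-methyl shift — upgrading the secondary cation to a tertiary one.
Step 3: A weak base (a water (or ethanol) molecule from the solvent) removes a proton from a carbon adjacent to the cationic centre; the electrons of that C–H bond become the new π(C=C) bond, giving the alkene.
Total: 3 elementary steps.

3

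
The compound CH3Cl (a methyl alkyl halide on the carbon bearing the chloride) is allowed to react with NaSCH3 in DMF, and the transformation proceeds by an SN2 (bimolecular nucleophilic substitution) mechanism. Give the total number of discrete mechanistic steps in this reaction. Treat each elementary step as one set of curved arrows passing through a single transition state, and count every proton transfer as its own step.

1

Step 1: CH3S⁻ attacks the back face of the α-carbon while Cl⁻ departs with the C–Cl bonding pair — a single concerted displacement through a pentacoordinate transition state.
Total: 1 elementary step.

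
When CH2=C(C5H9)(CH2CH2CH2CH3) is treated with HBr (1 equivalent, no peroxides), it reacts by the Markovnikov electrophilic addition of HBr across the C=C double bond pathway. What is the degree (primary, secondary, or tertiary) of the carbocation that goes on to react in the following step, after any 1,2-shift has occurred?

Step 1: Electrophilic addition begins with the π(C=C) electrons forming a bond to the proton of HBr. Following Markovnikov's rule, the resulting cation is tertiary. The H–Br bond breaks heterolytically, releasing Br⁻.
No single 1,2-shift to an adjacent carbon would give a more-substituted cation, so no rearrangement occurs.

tertiary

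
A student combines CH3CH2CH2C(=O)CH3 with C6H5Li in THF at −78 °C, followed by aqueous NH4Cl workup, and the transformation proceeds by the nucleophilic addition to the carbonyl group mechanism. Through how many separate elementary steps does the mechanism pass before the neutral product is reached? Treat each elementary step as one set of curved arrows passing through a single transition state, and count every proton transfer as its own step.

Step 1: the carbanion-like carbon of C6H5Li attacks the sp² carbonyl carbon; the C=O π bond breaks and the electrons end up as a lone pair on the alkoxide oxygen of the tetrahedral intermediate.
Step 2: The alkoxide picks up a proton during aqueous NH4Cl workup to yield an alcohol.
Total: 2 elementary steps.

2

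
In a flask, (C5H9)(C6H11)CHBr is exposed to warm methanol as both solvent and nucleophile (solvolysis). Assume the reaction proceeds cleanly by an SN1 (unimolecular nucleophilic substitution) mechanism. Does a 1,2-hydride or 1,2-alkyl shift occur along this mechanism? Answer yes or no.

yes

The first-formed carbocation is secondary.
The adjacent cyclohexyl carbon already bears 2 other carbon substituents and has a hydrogen to migrate; after a 1,2-hydride shift from that carbon the positive charge sits on a tertiary centre.
Tertiary is more stable than secondary, so the shift occurs.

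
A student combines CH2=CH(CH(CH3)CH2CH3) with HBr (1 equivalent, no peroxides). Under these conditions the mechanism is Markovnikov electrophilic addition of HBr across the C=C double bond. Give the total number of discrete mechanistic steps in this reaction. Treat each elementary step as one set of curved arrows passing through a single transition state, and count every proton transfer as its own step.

Step 1: The π electrons of the C=C bond attack a proton of HBr; Markovnikov addition places the new C–H on the less-substituted alkene carbon, so the positive charge ends up on the more-substituted carbon — a secondary carbocation. The H–Br bond breaks heterolytically, releasing Br⁻.
Step 2: Carbocation rearrangement: a 1,2-hydride shift from the adjacent sec-butyl carbon converts the initially-formed secondary cation into the more stable tertiary cation.
Step 3: The Br⁻ anion donates a lone pair to the carbocation, forming the new C–Br σ-bond and giving the neutral alkyl halide.
Total: 3 elementary steps.

3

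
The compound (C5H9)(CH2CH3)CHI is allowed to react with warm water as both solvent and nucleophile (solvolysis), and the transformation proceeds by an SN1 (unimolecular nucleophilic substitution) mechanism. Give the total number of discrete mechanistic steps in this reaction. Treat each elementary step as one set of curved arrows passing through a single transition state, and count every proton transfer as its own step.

4

Step 1: The C–I bond breaks with both electrons going to the iodide; I⁻ leaves and a secondary carbocation remains.
Step 2: A hydride (H with its bonding pair) migrates from the adjacent cyclopentyl carbon to the cationic centre — a 1,2-hydride shift — upgrading the secondary cation to a tertiary one.
Step 3: H2O donates an oxygen lone pair into the empty p orbital of the cation, giving a protonated alcohol (an oxonium ion).
Step 4: Proton transfer from the O–H of the oxonium ion to a solvent molecule delivers the neutral alcohol.
Total: 4 elementary steps.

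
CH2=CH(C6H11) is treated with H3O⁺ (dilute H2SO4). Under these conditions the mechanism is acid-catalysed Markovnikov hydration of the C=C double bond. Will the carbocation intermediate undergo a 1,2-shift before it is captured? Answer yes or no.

yes

The first-formed carbocation is secondary.
The adjacent cyclohexyl carbon already bears 2 other carbon substituents and has a hydrogen to migrate; after a 1,2-hydride shift from that carbon the positive charge sits on a tertiary centre.
Tertiary is more stable than secondary, so the shift occurs.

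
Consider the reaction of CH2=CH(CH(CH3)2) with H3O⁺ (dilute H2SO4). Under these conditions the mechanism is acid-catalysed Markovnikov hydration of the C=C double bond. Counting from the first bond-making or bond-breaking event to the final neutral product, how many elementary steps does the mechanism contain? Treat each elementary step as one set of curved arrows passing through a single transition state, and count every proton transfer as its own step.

4

Step 1: The π electrons of the C=C bond attack a proton of H3O⁺; Markovnikov addition places the new C–H on the less-substituted alkene carbon, so the positive charge ends up on the more-substituted carbon — a secondary carbocation. H2O is released.
Step 2: Carbocation rearrangement: a 1,2-hydride shift from the adjacent isopropyl carbon converts the initially-formed secondary cation into the more stable tertiary cation.
Step 3: Nucleophilic capture of the cation by H2O produces the protonated alcohol (an oxonium ion).
Step 4: H2O removes a proton from the oxonium oxygen, regenerating H3O⁺ and giving the neutral alcohol.
Total: 4 elementary steps.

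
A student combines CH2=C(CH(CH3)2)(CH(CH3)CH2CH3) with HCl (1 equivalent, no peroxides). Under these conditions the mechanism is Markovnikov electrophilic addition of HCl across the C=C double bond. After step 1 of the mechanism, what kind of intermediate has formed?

tertiary carbocation

Step 1: Electrophilic addition begins with the π(C=C) electrons forming a bond to the proton of HCl. Following Markovnikov's rule, the resulting cation is tertiary. The H–Cl bond breaks heterolytically, releasing Cl⁻.
After step 1 the species present is a tertiary carbocation.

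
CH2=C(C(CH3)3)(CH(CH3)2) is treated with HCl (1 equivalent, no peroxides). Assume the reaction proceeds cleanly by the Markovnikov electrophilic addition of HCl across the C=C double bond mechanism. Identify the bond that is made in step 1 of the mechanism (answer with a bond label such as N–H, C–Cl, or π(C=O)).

C–H

Step 1: Electrophilic addition begins with the π(C=C) electrons forming a bond to the proton of HCl. Following Markovnikov's rule, the resulting cation is tertiary. The H–Cl bond breaks heterolytically, releasing Cl⁻.
The bond formed in this step is the C–H bond.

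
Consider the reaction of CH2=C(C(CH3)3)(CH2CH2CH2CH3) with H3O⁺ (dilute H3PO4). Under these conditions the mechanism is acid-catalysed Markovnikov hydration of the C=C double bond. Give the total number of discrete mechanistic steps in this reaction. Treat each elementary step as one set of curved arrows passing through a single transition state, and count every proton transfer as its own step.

Step 1: Electrophilic addition begins with the π(C=C) electrons forming a bond to the proton of H3O⁺. Following Markovnikov's rule, the resulting cation is tertiary. H2O is released.
(No 1,2-shift: no single shift to an adjacent carbon would give a more stable cation.)
Step 2: Nucleophilic capture of the cation by H2O produces the protonated alcohol (an oxonium ion).
Step 3: Proton transfer from the O–H of the oxonium ion to H2O completes the catalytic cycle and yields the alcohol.
Total: 3 elementary steps.

3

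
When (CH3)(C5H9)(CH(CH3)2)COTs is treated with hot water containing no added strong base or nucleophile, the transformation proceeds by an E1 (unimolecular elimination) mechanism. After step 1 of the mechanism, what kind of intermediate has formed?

Step 1: Unassisted departure of TsO⁻ (taking the C–O bonding pair) generates a tertiary carbocation.
After step 1 the species present is a tertiary carbocation.

tertiary carbocation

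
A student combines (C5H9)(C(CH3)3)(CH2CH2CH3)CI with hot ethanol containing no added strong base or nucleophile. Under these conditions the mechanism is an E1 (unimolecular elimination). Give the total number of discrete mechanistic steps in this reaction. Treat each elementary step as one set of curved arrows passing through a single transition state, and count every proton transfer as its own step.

2

Step 1: The C–I bond breaks with both electrons going to the iodide; I⁻ leaves and a tertiary carbocation remains.
(No 1,2-shift: no single shift to an adjacent carbon would give a more stable cation.)
Step 2: Loss of a β-proton to an ethanol molecule of the solvent: the C–H bonding pair collapses toward the cationic carbon to form the C=C π bond, yielding the alkene.
Total: 2 elementary steps.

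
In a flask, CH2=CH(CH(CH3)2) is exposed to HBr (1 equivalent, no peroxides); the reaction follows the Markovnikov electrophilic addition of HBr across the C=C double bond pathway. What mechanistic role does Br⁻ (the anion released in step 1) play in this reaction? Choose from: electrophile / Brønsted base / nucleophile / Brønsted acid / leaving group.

Step 3: Br⁻ captures the cation: a lone pair on Br⁻ fills the empty p orbital, producing the alkyl halide product.
Br⁻ (the anion released in step 1) donates an electron pair to form a new σ-bond to carbon — it is the nucleophile.

nucleophile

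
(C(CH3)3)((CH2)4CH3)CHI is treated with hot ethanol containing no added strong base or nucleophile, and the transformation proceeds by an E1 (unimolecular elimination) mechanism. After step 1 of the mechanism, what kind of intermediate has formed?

Step 1: Rate-determining heterolysis of the C–I bond gives I⁻ and a secondary carbocation.
After step 1 the species present is a secondary carbocation.

secondary carbocation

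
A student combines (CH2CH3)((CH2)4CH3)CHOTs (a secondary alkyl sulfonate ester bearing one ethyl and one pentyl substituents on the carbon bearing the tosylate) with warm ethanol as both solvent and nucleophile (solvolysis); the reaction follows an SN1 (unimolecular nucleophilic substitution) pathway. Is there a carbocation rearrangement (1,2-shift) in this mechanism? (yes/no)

The first-formed carbocation is secondary.
No single 1,2-shift to an adjacent carbon would produce a more-substituted cation than the one already present, so no rearrangement occurs.

no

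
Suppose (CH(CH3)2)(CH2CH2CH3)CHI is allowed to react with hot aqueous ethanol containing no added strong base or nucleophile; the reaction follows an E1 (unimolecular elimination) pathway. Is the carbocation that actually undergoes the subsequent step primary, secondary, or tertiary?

tertiary

Step 1: The C–I bond breaks with both electrons going to the iodide; I⁻ leaves and a secondary carbocation remains.
Step 2: A 1,2-hydride shift from the adjacent isopropyl carbon moves the positive charge from the secondary centre to an adjacent carbon, generating a more stable tertiary carbocation.
The cation rearranges from secondary to tertiary via a 1,2-hydride shift from the adjacent isopropyl carbon; the tertiary cation is what reacts next.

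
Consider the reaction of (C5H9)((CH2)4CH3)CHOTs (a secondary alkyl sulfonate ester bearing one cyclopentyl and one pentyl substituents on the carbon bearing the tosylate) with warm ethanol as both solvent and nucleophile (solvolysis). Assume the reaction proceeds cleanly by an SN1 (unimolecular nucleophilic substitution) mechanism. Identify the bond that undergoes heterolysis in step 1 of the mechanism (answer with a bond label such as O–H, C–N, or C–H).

Step 1: Ionisation: the C–O σ-bond cleaves heterolytically; both bonding electrons depart with TsO⁻, leaving a secondary carbocation at the α-carbon.
The bond broken in this step is the C–O bond.

C–O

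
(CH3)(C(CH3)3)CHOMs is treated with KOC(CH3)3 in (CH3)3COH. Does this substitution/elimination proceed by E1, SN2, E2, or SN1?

E2

Conditions: a strong/bulky base with a secondary substrate bearing a β-hydrogen.
These conditions are the textbook signature of the E2 pathway.
A strong (often hindered) base removes a β-H in concert with loss of the leaving group — bimolecular elimination.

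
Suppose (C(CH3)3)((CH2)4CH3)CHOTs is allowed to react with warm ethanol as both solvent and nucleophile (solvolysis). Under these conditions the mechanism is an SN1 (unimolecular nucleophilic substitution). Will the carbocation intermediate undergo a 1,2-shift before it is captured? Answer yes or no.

yes

The first-formed carbocation is secondary.
The adjacent tert-butyl carbon has no hydrogen but bears methyl groups; migration of one methyl with its bonding pair (a 1,2-methyl shift) places the charge on a tertiary centre.
Tertiary is more stable than secondary, so the shift occurs.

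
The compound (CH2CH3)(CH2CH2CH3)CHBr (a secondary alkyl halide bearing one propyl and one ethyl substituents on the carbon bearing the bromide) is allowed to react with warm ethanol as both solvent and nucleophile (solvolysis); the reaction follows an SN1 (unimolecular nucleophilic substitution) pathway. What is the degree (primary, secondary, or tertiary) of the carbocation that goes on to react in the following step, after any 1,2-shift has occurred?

secondary

Step 1: The C–Br bond breaks with both electrons going to the bromide; Br⁻ leaves and a secondary carbocation remains.
No single 1,2-shift to an adjacent carbon would give a more-substituted cation, so no rearrangement occurs.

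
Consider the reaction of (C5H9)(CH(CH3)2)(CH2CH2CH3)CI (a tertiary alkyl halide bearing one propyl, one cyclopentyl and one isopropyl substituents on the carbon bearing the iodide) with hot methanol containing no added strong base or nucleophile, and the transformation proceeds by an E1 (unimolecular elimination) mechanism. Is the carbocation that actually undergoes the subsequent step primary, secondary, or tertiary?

Step 1: Rate-determining heterolysis of the C–I bond gives I⁻ and a tertiary carbocation.
No single 1,2-shift to an adjacent carbon would give a more-substituted cation, so no rearrangement occurs.

tertiary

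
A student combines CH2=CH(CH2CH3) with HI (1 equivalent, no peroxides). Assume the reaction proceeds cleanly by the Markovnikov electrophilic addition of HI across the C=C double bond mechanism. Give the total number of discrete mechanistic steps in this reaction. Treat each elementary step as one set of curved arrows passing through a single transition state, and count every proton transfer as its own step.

Step 1: Protonation of the alkene by HI: the π bond acts as the nucleophile and picks up H⁺, giving the more stable (Markovnikov) secondary carbocation. The H–I bond breaks heterolytically, releasing I⁻.
(No 1,2-shift: no single shift to an adjacent carbon would give a more stable cation.)
Step 2: I⁻ captures the cation: a lone pair on I⁻ fills the empty p orbital, producing the alkyl halide product.
Total: 2 elementary steps.

2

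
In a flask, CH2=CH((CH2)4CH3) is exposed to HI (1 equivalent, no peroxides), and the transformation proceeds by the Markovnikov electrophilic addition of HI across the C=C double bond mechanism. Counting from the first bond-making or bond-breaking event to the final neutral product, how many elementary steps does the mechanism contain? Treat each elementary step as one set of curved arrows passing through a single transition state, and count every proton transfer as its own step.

Step 1: The π electrons of the C=C bond attack a proton of HI; Markovnikov addition places the new C–H on the less-substituted alkene carbon, so the positive charge ends up on the more-substituted carbon — a secondary carbocation. The H–I bond breaks heterolytically, releasing I⁻.
(No 1,2-shift: no single shift to an adjacent carbon would give a more stable cation.)
Step 2: The I⁻ anion donates a lone pair to the carbocation, forming the new C–I σ-bond and giving the neutral alkyl halide.
Total: 2 elementary steps.

2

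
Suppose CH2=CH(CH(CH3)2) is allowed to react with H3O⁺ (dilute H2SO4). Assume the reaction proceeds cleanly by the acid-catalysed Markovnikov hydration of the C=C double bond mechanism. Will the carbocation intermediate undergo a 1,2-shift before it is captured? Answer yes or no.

The first-formed carbocation is secondary.
The adjacent isopropyl carbon already bears 2 other carbon substituents and has a hydrogen to migrate; after a 1,2-hydride shift from that carbon the positive charge sits on a tertiary centre.
Tertiary is more stable than secondary, so the shift occurs.

yes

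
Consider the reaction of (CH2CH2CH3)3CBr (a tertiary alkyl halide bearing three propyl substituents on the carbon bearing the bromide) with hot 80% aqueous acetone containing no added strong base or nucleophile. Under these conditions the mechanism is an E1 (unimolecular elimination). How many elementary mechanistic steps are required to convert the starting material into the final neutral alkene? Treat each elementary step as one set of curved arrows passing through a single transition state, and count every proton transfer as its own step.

2

Step 1: Rate-determining heterolysis of the C–Br bond gives Br⁻ and a tertiary carbocation.
(No 1,2-shift: no single shift to an adjacent carbon would give a more stable cation.)
Step 2: Loss of a β-proton to a water molecule of the solvent: the C–H bonding pair collapses toward the cationic carbon to form the C=C π bond, yielding the alkene.
Total: 2 elementary steps.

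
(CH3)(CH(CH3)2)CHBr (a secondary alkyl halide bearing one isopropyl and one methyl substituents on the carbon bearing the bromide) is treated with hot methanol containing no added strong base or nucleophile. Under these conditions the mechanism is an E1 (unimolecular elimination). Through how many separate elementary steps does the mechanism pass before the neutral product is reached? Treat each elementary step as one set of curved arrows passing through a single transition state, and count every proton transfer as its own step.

Step 1: Ionisation: the C–Br σ-bond cleaves heterolytically; both bonding electrons depart with Br⁻, leaving a secondary carbocation at the α-carbon.
Step 2: A 1,2-hydride shift from the adjacent isopropyl carbon moves the positive charge from the secondary centre to an adjacent carbon, generating a more stable tertiary carbocation.
Step 3: A methanol molecule (solvent) deprotonates a β-carbon; as the C–H bond breaks, those electrons form the new alkene π bond.
Total: 3 elementary steps.

3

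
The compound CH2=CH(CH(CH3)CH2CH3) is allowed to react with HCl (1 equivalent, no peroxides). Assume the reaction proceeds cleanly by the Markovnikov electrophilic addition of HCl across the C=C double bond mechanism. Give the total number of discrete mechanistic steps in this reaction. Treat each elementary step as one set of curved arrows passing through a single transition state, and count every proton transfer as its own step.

3

Step 1: The π electrons of the C=C bond attack a proton of HCl; Markovnikov addition places the new C–H on the less-substituted alkene carbon, so the positive charge ends up on the more-substituted carbon — a secondary carbocation. The H–Cl bond breaks heterolytically, releasing Cl⁻.
Step 2: A hydride (H with its bonding pair) migrates from the adjacent sec-butyl carbon to the cationic centre — a 1,2-hydride shift — upgrading the secondary cation to a tertiary one.
Step 3: The Cl⁻ anion donates a lone pair to the carbocation, forming the new C–Cl σ-bond and giving the neutral alkyl halide.
Total: 3 elementary steps.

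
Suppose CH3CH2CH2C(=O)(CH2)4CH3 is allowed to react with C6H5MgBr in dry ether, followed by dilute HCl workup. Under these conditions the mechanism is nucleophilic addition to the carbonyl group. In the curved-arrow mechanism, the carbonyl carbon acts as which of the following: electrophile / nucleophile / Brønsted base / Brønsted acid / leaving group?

Step 1: Nucleophilic addition: the carbanion-like carbon of C6H5MgBr adds to the carbonyl carbon, pushing the π(C=O) electron pair onto oxygen and giving a tetrahedral alkoxide.
The carbonyl carbon accepts an electron pair into an empty or π* orbital — it is the electrophile.

electrophile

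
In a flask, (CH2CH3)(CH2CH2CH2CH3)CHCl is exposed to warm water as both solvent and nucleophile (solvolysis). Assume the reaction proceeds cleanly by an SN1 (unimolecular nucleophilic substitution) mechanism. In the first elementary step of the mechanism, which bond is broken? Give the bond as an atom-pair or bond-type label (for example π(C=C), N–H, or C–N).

Step 1: Rate-determining heterolysis of the C–Cl bond gives Cl⁻ and a secondary carbocation.
The bond broken in this step is the C–Cl bond.

C–Cl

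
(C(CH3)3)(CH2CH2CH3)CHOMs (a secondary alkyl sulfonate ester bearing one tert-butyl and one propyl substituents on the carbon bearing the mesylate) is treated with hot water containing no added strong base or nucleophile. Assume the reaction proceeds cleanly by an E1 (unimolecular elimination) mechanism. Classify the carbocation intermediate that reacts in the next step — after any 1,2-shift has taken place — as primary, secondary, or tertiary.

Step 1: Unassisted departure of MsO⁻ (taking the C–O bonding pair) generates a secondary carbocation.
Step 2: A methyl group with its bonding pair migrates from the adjacent tert-butyl carbon to the cationic centre — a 1,2-methyl shift — upgrading the secondary cation to a tertiary one.
The cation rearranges from secondary to tertiary via a 1,2-methyl shift from the adjacent tert-butyl carbon; the tertiary cation is what reacts next.

tertiary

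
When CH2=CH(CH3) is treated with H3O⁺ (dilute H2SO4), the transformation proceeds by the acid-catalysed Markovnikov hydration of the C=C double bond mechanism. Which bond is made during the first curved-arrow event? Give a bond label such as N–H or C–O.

C–H

Step 1: The π electrons of the C=C bond attack a proton of H3O⁺; Markovnikov addition places the new C–H on the less-substituted alkene carbon, so the positive charge ends up on the more-substituted carbon — a secondary carbocation. H2O is released.
The bond formed in this step is the C–H bond.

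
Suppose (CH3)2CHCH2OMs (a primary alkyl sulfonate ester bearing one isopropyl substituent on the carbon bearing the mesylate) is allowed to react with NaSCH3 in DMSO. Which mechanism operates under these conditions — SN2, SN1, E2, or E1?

SN2

Conditions: a primary substrate with a strong nucleophile in the polar aprotic solvent DMSO.
These conditions are the textbook signature of the SN2 pathway.
An unhindered substrate with a strong nucleophile in a polar aprotic solvent favours one-step backside displacement.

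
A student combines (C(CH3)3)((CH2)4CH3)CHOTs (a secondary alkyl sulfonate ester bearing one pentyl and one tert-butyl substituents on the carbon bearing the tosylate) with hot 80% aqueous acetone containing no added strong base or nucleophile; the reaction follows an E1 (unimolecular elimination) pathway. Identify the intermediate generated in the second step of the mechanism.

Step 1: The C–O bond breaks with both electrons going to the tosylate; TsO⁻ leaves and a secondary carbocation remains.
Step 2: Carbocation rearrangement: a 1,2-methyl shift from the adjacent tert-butyl carbon converts the initially-formed secondary cation into the more stable tertiary cation.
After step 2 the species present is a tertiary carbocation.

tertiary carbocation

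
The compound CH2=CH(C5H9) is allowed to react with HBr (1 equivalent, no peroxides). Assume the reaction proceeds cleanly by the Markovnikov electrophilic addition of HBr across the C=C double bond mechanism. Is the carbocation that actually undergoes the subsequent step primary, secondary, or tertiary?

Step 1: Electrophilic addition begins with the π(C=C) electrons forming a bond to the proton of HBr. Following Markovnikov's rule, the resulting cation is secondary. The H–Br bond breaks heterolytically, releasing Br⁻.
Step 2: Carbocation rearrangement: a 1,2-hydride shift from the adjacent cyclopentyl carbon converts the initially-formed secondary cation into the more stable tertiary cation.
The cation rearranges from secondary to tertiary via a 1,2-hydride shift from the adjacent cyclopentyl carbon; the tertiary cation is what reacts next.

tertiary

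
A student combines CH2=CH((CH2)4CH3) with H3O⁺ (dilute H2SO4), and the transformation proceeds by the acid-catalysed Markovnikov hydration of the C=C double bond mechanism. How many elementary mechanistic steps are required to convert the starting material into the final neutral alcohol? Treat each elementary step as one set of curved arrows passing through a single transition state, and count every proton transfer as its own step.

3

Step 1: The π electrons of the C=C bond attack a proton of H3O⁺; Markovnikov addition places the new C–H on the less-substituted alkene carbon, so the positive charge ends up on the more-substituted carbon — a secondary carbocation. H2O is released.
(No 1,2-shift: no single shift to an adjacent carbon would give a more stable cation.)
Step 2: Nucleophilic capture of the cation by H2O produces the protonated alcohol (an oxonium ion).
Step 3: Deprotonation of the oxonium ion by a water molecule delivers the neutral alcohol and regenerates the acid catalyst.
Total: 3 elementary steps.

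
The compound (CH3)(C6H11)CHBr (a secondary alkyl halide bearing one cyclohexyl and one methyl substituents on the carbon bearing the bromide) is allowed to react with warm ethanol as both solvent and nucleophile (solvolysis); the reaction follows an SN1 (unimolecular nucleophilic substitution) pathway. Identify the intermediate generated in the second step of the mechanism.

tertiary carbocation

Step 1: Unassisted departure of Br⁻ (taking the C–Br bonding pair) generates a secondary carbocation.
Step 2: Carbocation rearrangement: a 1,2-hydride shift from the adjacent cyclohexyl carbon converts the initially-formed secondary cation into the more stable tertiary cation.
After step 2 the species present is a tertiary carbocation.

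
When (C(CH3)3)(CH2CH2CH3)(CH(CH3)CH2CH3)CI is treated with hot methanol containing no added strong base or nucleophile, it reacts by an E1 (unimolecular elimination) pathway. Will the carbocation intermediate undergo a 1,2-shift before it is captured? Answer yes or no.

no

The first-formed carbocation is tertiary.
No single 1,2-shift to an adjacent carbon would produce a more-substituted cation than the one already present, so no rearrangement occurs.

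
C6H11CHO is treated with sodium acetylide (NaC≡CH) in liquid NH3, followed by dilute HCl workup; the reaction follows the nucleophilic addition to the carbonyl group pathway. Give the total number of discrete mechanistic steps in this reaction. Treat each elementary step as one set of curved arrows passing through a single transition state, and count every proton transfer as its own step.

Step 1: A lone pair / filled orbital on HC≡C⁻ attacks the electrophilic carbonyl carbon; the π(C=O) electrons shift onto oxygen, producing a tetrahedral alkoxide intermediate.
Step 2: On dilute HCl workup the alkoxide oxygen is protonated, giving a propargyl alcohol.
Total: 2 elementary steps.

2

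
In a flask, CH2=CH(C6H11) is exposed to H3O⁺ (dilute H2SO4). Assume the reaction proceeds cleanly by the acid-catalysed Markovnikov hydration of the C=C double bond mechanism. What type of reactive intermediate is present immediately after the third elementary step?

oxonium ion

Step 1: Electrophilic addition begins with the π(C=C) electrons forming a bond to the proton of H3O⁺. Following Markovnikov's rule, the resulting cation is secondary. H2O is released.
Step 2: Carbocation rearrangement: a 1,2-hydride shift from the adjacent cyclohexyl carbon converts the initially-formed secondary cation into the more stable tertiary cation.
Step 3: A lone pair on the oxygen of H2O attacks the carbocation, forming a C–O bond and an oxonium ion (a protonated alcohol).
After step 3 the species present is an oxonium ion.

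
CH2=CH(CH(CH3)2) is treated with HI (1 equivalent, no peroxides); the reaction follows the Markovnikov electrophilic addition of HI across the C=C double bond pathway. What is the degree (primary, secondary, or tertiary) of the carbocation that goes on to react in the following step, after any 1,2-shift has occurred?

Step 1: Electrophilic addition begins with the π(C=C) electrons forming a bond to the proton of HI. Following Markovnikov's rule, the resulting cation is secondary. The H–I bond breaks heterolytically, releasing I⁻.
Step 2: A hydride (H with its bonding pair) migrates from the adjacent isopropyl carbon to the cationic centre — a 1,2-hydride shift — upgrading the secondary cation to a tertiary one.
The cation rearranges from secondary to tertiary via a 1,2-hydride shift from the adjacent isopropyl carbon; the tertiary cation is what reacts next.

tertiary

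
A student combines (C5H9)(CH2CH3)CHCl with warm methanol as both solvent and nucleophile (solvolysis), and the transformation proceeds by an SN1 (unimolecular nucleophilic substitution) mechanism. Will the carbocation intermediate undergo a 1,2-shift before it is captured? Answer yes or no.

The first-formed carbocation is secondary.
The adjacent cyclopentyl carbon already bears 2 other carbon substituents and has a hydrogen to migrate; after a 1,2-hydride shift from that carbon the positive charge sits on a tertiary centre.
Tertiary is more stable than secondary, so the shift occurs.

yes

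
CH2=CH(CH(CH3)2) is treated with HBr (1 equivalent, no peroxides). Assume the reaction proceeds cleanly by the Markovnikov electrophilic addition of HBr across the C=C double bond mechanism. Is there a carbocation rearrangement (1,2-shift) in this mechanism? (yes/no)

The first-formed carbocation is secondary.
The adjacent isopropyl carbon already bears 2 other carbon substituents and has a hydrogen to migrate; after a 1,2-hydride shift from that carbon the positive charge sits on a tertiary centre.
Tertiary is more stable than secondary, so the shift occurs.

yes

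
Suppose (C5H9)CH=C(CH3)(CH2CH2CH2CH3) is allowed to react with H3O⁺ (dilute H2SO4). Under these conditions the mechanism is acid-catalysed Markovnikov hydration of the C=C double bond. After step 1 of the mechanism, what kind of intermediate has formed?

Step 1: Electrophilic addition begins with the π(C=C) electrons forming a bond to the proton of H3O⁺. Following Markovnikov's rule, the resulting cation is tertiary. H2O is released.
After step 1 the species present is a tertiary carbocation.

tertiary carbocation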